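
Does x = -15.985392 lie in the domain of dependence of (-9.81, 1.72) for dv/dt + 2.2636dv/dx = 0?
No. Only data at x = -13.703392 affects (-9.81, 1.72). Advection has one-way propagation along characteristics.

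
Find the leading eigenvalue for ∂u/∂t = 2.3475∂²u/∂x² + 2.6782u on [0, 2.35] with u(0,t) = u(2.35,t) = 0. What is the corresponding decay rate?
Eigenvalues: λₙ = 2.3475n²π²/2.35² - 2.6782.
First three modes:
  n=1: λ₁ = 2.3475π²/2.35² - 2.6782 ≈ 1.517
  n=2: λ₂ = 9.39π²/2.35² - 2.6782 ≈ 14.103
  n=3: λ₃ = 21.1275π²/2.35² - 2.6782 ≈ 35.08
Since 2.3475π²/2.35² ≈ 4.195 > 2.6782, all λₙ > 0.
The n=1 mode decays slowest → dominates as t → ∞.
Asymptotic: u ~ c₁ sin(πx/2.35) e^{-λ₁t} with decay rate λ₁ ≈ 1.517.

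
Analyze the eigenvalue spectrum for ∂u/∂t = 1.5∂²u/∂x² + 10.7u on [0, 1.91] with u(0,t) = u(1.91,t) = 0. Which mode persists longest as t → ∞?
Eigenvalues: λₙ = 1.5n²π²/1.91² - 10.7.
First three modes:
  n=1: λ₁ = 1.5π²/1.91² - 10.7 ≈ -6.642
  n=2: λ₂ = 6π²/1.91² - 10.7 ≈ 5.532
  n=3: λ₃ = 13.5π²/1.91² - 10.7 ≈ 25.823
Since 1.5π²/1.91² ≈ 4.058 < 10.7, λ₁ < 0.
The n=1 mode grows fastest (−λₙ is largest for n=1) → dominates.
Asymptotic: u ~ c₁ sin(πx/1.91) e^{6.642t} (exponential growth at rate −λ₁ ≈ 6.642).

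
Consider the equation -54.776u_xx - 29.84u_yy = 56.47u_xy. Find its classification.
Rewriting in standard form: -54.776u_xx - 56.47u_xy - 29.84u_yy = 0. Elliptic. (A = -54.776, B = -56.47, C = -29.84 gives B² - 4AC = -3349.20246.)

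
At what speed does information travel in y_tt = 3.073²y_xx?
Speed = 3.073. Information travels along characteristics x = x₀ ± 3.073t.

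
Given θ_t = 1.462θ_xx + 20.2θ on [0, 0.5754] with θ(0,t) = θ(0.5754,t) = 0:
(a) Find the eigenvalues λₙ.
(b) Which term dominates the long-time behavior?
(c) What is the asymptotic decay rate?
Eigenvalues: λₙ = 1.462n²π²/0.5754² - 20.2.
First three modes:
  n=1: λ₁ = 1.462π²/0.5754² - 20.2 ≈ 23.382
  n=2: λ₂ = 5.848π²/0.5754² - 20.2 ≈ 154.128
  n=3: λ₃ = 13.158π²/0.5754² - 20.2 ≈ 372.038
Since 1.462π²/0.5754² ≈ 43.582 > 20.2, all λₙ > 0.
The n=1 mode decays slowest → dominates as t → ∞.
Asymptotic: θ ~ c₁ sin(πx/0.5754) e^{-λ₁t} with decay rate λ₁ ≈ 23.382.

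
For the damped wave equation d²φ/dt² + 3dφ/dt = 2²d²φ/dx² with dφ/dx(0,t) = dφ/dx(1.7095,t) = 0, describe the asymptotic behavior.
φ → constant (steady state). Damping (γ=3) dissipates the nonconstant modes; with Neumann BCs the spatial average obeys M''+γM'=0 and tends to a finite limit.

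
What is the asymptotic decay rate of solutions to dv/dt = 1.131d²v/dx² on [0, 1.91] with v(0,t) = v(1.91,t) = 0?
Eigenvalues: λₙ = 1.131n²π²/1.91².
First three modes:
  n=1: λ₁ = 1.131π²/1.91² ≈ 3.06
  n=2: λ₂ = 4.524π²/1.91² ≈ 12.239 (4× faster decay)
  n=3: λ₃ = 10.179π²/1.91² ≈ 27.538 (9× faster decay)
As t → ∞, higher modes decay exponentially faster. The n=1 mode dominates: v ~ c₁ sin(πx/1.91) e^{-λ₁t}.
Decay rate: λ₁ = 1.131π²/1.91² ≈ 3.06.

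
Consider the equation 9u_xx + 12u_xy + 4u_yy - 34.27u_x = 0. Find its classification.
Parabolic. (A = 9, B = 12, C = 4 gives B² - 4AC = 0.)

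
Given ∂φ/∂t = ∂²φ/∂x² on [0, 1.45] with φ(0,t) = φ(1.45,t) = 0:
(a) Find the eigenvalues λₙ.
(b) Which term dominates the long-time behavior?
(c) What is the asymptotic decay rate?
Eigenvalues: λₙ = n²π²/1.45².
First three modes:
  n=1: λ₁ = π²/1.45² ≈ 4.694
  n=2: λ₂ = 4π²/1.45² ≈ 18.777 (4× faster decay)
  n=3: λ₃ = 9π²/1.45² ≈ 42.248 (9× faster decay)
As t → ∞, higher modes decay exponentially faster. The n=1 mode dominates: φ ~ c₁ sin(πx/1.45) e^{-λ₁t}.
Decay rate: λ₁ = π²/1.45² ≈ 4.694.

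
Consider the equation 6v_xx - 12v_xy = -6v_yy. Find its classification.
Rewriting in standard form: 6v_xx - 12v_xy + 6v_yy = 0. Parabolic. (A = 6, B = -12, C = 6 gives B² - 4AC = 0.)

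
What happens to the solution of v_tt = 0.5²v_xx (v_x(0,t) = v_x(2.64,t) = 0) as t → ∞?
v oscillates about a mean that drifts linearly in t (generically unbounded; no decay). There is no damping, so the nonconstant modes persist as standing waves (energy conserved, no decay). But with Neumann conditions at both ends the constant mode has eigenvalue 0: the spatial mean M(t) of v satisfies M'' = 0, so M(t) = M(0) + M'(0)·t. Unless the initial velocity has zero mean (∫v_t(x,0)dx = 0), the solution grows linearly in t (unbounded, though not exponentially); if it does have zero mean, the solution stays bounded and simply oscillates.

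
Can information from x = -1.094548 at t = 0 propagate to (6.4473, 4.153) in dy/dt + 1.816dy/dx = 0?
Yes. The characteristic through (6.4473, 4.153) passes through x = -1.094548.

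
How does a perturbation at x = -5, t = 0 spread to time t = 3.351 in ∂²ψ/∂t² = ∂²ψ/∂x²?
Domain of influence: [-8.351, -1.649]. Data at x = -5 spreads outward at speed 1.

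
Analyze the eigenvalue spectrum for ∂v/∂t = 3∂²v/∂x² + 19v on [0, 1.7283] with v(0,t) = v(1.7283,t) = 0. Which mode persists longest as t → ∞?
Eigenvalues: λₙ = 3n²π²/1.7283² - 19.
First three modes:
  n=1: λ₁ = 3π²/1.7283² - 19 ≈ -9.088
  n=2: λ₂ = 12π²/1.7283² - 19 ≈ 20.65
  n=3: λ₃ = 27π²/1.7283² - 19 ≈ 70.212
Since 3π²/1.7283² ≈ 9.912 < 19, λ₁ < 0.
The n=1 mode grows fastest (−λₙ is largest for n=1) → dominates.
Asymptotic: v ~ c₁ sin(πx/1.7283) e^{9.088t} (exponential growth at rate −λ₁ ≈ 9.088).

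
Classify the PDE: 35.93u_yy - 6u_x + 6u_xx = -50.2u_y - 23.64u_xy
Rewriting in standard form: 6u_xx + 23.64u_xy + 35.93u_yy - 6u_x + 50.2u_y = 0. A = 6, B = 23.64, C = 35.93. Discriminant B² - 4AC = -303.4704. Since -303.4704 < 0, elliptic.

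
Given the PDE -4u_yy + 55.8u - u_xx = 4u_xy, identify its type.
Rewriting in standard form: -u_xx - 4u_xy - 4u_yy + 55.8u = 0. The second-order coefficients are A = -1, B = -4, C = -4. Since B² - 4AC = 0 = 0, this is a parabolic PDE.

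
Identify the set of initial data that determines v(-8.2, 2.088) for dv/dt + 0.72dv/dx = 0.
A single point: x = -9.70336. The characteristic through (-8.2, 2.088) is x - 0.72t = const, so x = -8.2 - 0.72·2.088 = -9.70336.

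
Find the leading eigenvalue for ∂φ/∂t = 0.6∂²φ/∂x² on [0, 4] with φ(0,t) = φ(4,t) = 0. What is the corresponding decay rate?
Eigenvalues: λₙ = 0.6n²π²/4².
First three modes:
  n=1: λ₁ = 0.6π²/4² ≈ 0.37
  n=2: λ₂ = 2.4π²/4² ≈ 1.48 (4× faster decay)
  n=3: λ₃ = 5.4π²/4² ≈ 3.331 (9× faster decay)
As t → ∞, higher modes decay exponentially faster. The n=1 mode dominates: φ ~ c₁ sin(πx/4) e^{-λ₁t}.
Decay rate: λ₁ = 0.6π²/4² ≈ 0.37.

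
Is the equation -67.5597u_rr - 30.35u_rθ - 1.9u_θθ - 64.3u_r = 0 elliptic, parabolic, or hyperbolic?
Computing B² - 4AC with A = -67.5597, B = -30.35, C = -1.9: discriminant = 407.66878 (positive). Answer: hyperbolic.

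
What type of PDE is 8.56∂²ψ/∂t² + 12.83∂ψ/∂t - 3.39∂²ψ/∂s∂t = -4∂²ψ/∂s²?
Rewriting in standard form: 4∂²ψ/∂s² - 3.39∂²ψ/∂s∂t + 8.56∂²ψ/∂t² + 12.83∂ψ/∂t = 0. With A = 4, B = -3.39, C = 8.56, the discriminant is -125.4679. This is an elliptic PDE.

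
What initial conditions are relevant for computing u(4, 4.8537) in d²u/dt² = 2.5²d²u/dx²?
Domain of dependence: [-8.13425, 16.13425]. Signals travel at speed 2.5, so data within |x - 4| ≤ 2.5·4.8537 = 12.13425 can reach the point.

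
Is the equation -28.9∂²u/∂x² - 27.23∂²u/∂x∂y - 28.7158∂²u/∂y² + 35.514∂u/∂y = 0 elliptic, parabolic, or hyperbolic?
Computing B² - 4AC with A = -28.9, B = -27.23, C = -28.7158: discriminant = -2578.07358 (negative). Answer: elliptic.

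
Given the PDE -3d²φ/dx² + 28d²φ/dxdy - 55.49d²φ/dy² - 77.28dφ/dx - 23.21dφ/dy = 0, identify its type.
The second-order coefficients are A = -3, B = 28, C = -55.49. Since B² - 4AC = 118.12 > 0, this is a hyperbolic PDE.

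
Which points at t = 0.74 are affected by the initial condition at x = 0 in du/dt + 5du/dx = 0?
At x = 3.7. The characteristic carries data from (0, 0) to (3.7, 0.74).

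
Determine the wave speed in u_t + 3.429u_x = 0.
Speed = 3.429. Information travels along x - 3.429t = const (rightward).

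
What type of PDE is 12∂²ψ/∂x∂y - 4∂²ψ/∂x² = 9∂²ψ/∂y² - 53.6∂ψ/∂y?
Rewriting in standard form: -4∂²ψ/∂x² + 12∂²ψ/∂x∂y - 9∂²ψ/∂y² + 53.6∂ψ/∂y = 0. With A = -4, B = 12, C = -9, the discriminant is 0. This is a parabolic PDE.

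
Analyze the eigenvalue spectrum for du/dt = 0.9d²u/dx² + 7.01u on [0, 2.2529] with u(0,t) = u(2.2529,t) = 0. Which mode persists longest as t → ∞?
Eigenvalues: λₙ = 0.9n²π²/2.2529² - 7.01.
First three modes:
  n=1: λ₁ = 0.9π²/2.2529² - 7.01 ≈ -5.26
  n=2: λ₂ = 3.6π²/2.2529² - 7.01 ≈ -0.01
  n=3: λ₃ = 8.1π²/2.2529² - 7.01 ≈ 8.741
Since 0.9π²/2.2529² ≈ 1.75 < 7.01, λ₁ < 0.
The n=1 mode grows fastest (−λₙ is largest for n=1) → dominates.
Asymptotic: u ~ c₁ sin(πx/2.2529) e^{5.26t} (exponential growth at rate −λ₁ ≈ 5.26).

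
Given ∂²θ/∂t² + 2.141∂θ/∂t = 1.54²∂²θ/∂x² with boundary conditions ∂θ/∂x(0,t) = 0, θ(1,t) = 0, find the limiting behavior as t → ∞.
θ → 0. Damping (γ=2.141) dissipates energy; oscillations decay exponentially.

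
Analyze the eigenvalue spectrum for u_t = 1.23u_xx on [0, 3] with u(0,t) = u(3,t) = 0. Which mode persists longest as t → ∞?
Eigenvalues: λₙ = 1.23n²π²/3².
First three modes:
  n=1: λ₁ = 1.23π²/3² ≈ 1.349
  n=2: λ₂ = 4.92π²/3² ≈ 5.395 (4× faster decay)
  n=3: λ₃ = 11.07π²/3² ≈ 12.14 (9× faster decay)
As t → ∞, higher modes decay exponentially faster. The n=1 mode dominates: u ~ c₁ sin(πx/3) e^{-λ₁t}.
Decay rate: λ₁ = 1.23π²/3² ≈ 1.349.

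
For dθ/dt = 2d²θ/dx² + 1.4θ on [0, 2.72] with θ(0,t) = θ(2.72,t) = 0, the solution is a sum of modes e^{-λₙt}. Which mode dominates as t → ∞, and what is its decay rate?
Eigenvalues: λₙ = 2n²π²/2.72² - 1.4.
First three modes:
  n=1: λ₁ = 2π²/2.72² - 1.4 ≈ 1.268
  n=2: λ₂ = 8π²/2.72² - 1.4 ≈ 9.272
  n=3: λ₃ = 18π²/2.72² - 1.4 ≈ 22.612
Since 2π²/2.72² ≈ 2.668 > 1.4, all λₙ > 0.
The n=1 mode decays slowest → dominates as t → ∞.
Asymptotic: θ ~ c₁ sin(πx/2.72) e^{-λ₁t} with decay rate λ₁ ≈ 1.268.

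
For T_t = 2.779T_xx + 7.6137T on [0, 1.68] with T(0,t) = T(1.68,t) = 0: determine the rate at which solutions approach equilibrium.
Eigenvalues: λₙ = 2.779n²π²/1.68² - 7.6137.
First three modes:
  n=1: λ₁ = 2.779π²/1.68² - 7.6137 ≈ 2.104
  n=2: λ₂ = 11.116π²/1.68² - 7.6137 ≈ 31.258
  n=3: λ₃ = 25.011π²/1.68² - 7.6137 ≈ 79.847
Since 2.779π²/1.68² ≈ 9.718 > 7.6137, all λₙ > 0.
The n=1 mode decays slowest → dominates as t → ∞.
Asymptotic: T ~ c₁ sin(πx/1.68) e^{-λ₁t} with decay rate λ₁ ≈ 2.104.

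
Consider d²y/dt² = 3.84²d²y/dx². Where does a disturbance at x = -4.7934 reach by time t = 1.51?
Domain of influence: [-10.5918, 1.005]. Data at x = -4.7934 spreads outward at speed 3.84.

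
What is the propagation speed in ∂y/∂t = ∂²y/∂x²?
Infinite. The heat equation is parabolic, not hyperbolic, so disturbances propagate instantly.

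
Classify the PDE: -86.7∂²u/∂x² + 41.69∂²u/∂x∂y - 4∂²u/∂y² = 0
A = -86.7, B = 41.69, C = -4. Discriminant B² - 4AC = 350.8561. Since 350.8561 > 0, hyperbolic.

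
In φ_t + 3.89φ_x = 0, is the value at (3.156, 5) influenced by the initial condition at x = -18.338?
No. Only data at x = -16.294 affects (3.156, 5). Advection has one-way propagation along characteristics.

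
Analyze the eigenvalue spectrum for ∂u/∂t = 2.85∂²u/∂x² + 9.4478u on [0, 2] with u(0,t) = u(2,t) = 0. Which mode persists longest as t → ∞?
Eigenvalues: λₙ = 2.85n²π²/2² - 9.4478.
First three modes:
  n=1: λ₁ = 2.85π²/2² - 9.4478 ≈ -2.416
  n=2: λ₂ = 11.4π²/2² - 9.4478 ≈ 18.681
  n=3: λ₃ = 25.65π²/2² - 9.4478 ≈ 53.841
Since 2.85π²/2² ≈ 7.032 < 9.4478, λ₁ < 0.
The n=1 mode grows fastest (−λₙ is largest for n=1) → dominates.
Asymptotic: u ~ c₁ sin(πx/2) e^{2.416t} (exponential growth at rate −λ₁ ≈ 2.416).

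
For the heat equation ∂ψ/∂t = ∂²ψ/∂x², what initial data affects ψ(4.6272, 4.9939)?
The entire real line. The heat equation has infinite propagation speed: any initial disturbance instantly affects all points (though exponentially small far away).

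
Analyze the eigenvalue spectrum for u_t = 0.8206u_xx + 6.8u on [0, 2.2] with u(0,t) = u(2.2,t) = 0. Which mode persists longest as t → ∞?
Eigenvalues: λₙ = 0.8206n²π²/2.2² - 6.8.
First three modes:
  n=1: λ₁ = 0.8206π²/2.2² - 6.8 ≈ -5.127
  n=2: λ₂ = 3.2824π²/2.2² - 6.8 ≈ -0.107
  n=3: λ₃ = 7.3854π²/2.2² - 6.8 ≈ 8.26
Since 0.8206π²/2.2² ≈ 1.673 < 6.8, λ₁ < 0.
The n=1 mode grows fastest (−λₙ is largest for n=1) → dominates.
Asymptotic: u ~ c₁ sin(πx/2.2) e^{5.127t} (exponential growth at rate −λ₁ ≈ 5.127).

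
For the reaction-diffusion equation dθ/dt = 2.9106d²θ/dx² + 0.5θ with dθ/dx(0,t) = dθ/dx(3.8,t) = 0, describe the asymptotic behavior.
θ grows unboundedly. With Neumann BCs the constant mode has diffusion eigenvalue 0, so any r > 0 makes it grow like e^(0.5t); solution grows exponentially.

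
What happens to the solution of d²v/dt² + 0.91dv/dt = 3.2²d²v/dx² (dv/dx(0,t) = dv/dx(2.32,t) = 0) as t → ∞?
v → constant (steady state). Damping (γ=0.91) dissipates the nonconstant modes; with Neumann BCs the spatial average obeys M''+γM'=0 and tends to a finite limit.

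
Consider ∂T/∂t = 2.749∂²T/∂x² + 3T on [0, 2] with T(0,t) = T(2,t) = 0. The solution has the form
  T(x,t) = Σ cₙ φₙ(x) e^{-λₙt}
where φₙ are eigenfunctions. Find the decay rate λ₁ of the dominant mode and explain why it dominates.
Eigenvalues: λₙ = 2.749n²π²/2² - 3.
First three modes:
  n=1: λ₁ = 2.749π²/2² - 3 ≈ 3.783
  n=2: λ₂ = 10.996π²/2² - 3 ≈ 24.132
  n=3: λ₃ = 24.741π²/2² - 3 ≈ 58.046
Since 2.749π²/2² ≈ 6.783 > 3, all λₙ > 0.
The n=1 mode decays slowest → dominates as t → ∞.
Asymptotic: T ~ c₁ sin(πx/2) e^{-λ₁t} with decay rate λ₁ ≈ 3.783.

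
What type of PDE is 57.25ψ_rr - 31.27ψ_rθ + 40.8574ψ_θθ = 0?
With A = 57.25, B = -31.27, C = 40.8574, the discriminant is -8378.5317. This is an elliptic PDE.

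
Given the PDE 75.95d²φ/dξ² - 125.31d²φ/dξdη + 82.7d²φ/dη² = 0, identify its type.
The second-order coefficients are A = 75.95, B = -125.31, C = 82.7. Since B² - 4AC = -9421.6639 < 0, this is an elliptic PDE.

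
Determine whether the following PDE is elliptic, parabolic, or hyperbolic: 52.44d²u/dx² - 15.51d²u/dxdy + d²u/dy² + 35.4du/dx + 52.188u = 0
Coefficients: A = 52.44, B = -15.51, C = 1. B² - 4AC = 30.8001, which is positive, so the equation is hyperbolic.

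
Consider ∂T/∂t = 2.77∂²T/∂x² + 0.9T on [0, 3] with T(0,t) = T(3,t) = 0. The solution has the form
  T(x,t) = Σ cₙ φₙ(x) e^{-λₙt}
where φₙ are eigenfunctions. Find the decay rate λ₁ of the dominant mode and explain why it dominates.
Eigenvalues: λₙ = 2.77n²π²/3² - 0.9.
First three modes:
  n=1: λ₁ = 2.77π²/3² - 0.9 ≈ 2.138
  n=2: λ₂ = 11.08π²/3² - 0.9 ≈ 11.251
  n=3: λ₃ = 24.93π²/3² - 0.9 ≈ 26.439
Since 2.77π²/3² ≈ 3.038 > 0.9, all λₙ > 0.
The n=1 mode decays slowest → dominates as t → ∞.
Asymptotic: T ~ c₁ sin(πx/3) e^{-λ₁t} with decay rate λ₁ ≈ 2.138.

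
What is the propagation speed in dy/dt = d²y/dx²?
Infinite. The heat equation is parabolic, not hyperbolic, so disturbances propagate instantly.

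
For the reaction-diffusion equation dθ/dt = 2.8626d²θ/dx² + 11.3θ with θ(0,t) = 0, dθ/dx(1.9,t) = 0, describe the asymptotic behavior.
θ grows unboundedly. Reaction dominates diffusion (r=11.3 > κπ²/(4L²)≈1.96); solution grows exponentially.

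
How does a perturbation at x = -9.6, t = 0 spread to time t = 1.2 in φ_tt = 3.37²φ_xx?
Domain of influence: [-13.644, -5.556]. Data at x = -9.6 spreads outward at speed 3.37.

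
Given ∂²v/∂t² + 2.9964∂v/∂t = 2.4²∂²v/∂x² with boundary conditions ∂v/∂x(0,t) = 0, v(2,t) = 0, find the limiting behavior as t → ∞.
v → 0. Damping (γ=2.9964) dissipates energy; oscillations decay exponentially.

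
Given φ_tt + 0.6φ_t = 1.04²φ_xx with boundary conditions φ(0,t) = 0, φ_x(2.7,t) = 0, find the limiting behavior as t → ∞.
φ → 0. Damping (γ=0.6) dissipates energy; oscillations decay exponentially.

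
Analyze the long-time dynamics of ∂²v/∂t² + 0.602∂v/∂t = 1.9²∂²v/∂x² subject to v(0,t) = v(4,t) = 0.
Long-time behavior: v → 0. Damping (γ=0.602) dissipates energy; oscillations decay exponentially.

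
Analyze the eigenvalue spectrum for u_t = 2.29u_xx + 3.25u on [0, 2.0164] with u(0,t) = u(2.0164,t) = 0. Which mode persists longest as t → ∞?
Eigenvalues: λₙ = 2.29n²π²/2.0164² - 3.25.
First three modes:
  n=1: λ₁ = 2.29π²/2.0164² - 3.25 ≈ 2.309
  n=2: λ₂ = 9.16π²/2.0164² - 3.25 ≈ 18.985
  n=3: λ₃ = 20.61π²/2.0164² - 3.25 ≈ 46.779
Since 2.29π²/2.0164² ≈ 5.559 > 3.25, all λₙ > 0.
The n=1 mode decays slowest → dominates as t → ∞.
Asymptotic: u ~ c₁ sin(πx/2.0164) e^{-λ₁t} with decay rate λ₁ ≈ 2.309.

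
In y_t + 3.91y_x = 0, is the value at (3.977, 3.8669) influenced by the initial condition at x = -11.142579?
Yes. The characteristic through (3.977, 3.8669) passes through x = -11.142579.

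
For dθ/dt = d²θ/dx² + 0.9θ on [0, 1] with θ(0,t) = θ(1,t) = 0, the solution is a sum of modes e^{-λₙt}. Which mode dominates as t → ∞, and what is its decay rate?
Eigenvalues: λₙ = n²π²/1² - 0.9.
First three modes:
  n=1: λ₁ = π² - 0.9 ≈ 8.97
  n=2: λ₂ = 4π² - 0.9 ≈ 38.578
  n=3: λ₃ = 9π² - 0.9 ≈ 87.926
Since π² ≈ 9.87 > 0.9, all λₙ > 0.
The n=1 mode decays slowest → dominates as t → ∞.
Asymptotic: θ ~ c₁ sin(πx/1) e^{-λ₁t} with decay rate λ₁ ≈ 8.97.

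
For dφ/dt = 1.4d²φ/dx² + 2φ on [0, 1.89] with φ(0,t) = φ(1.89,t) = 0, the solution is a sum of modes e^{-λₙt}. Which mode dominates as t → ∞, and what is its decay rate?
Eigenvalues: λₙ = 1.4n²π²/1.89² - 2.
First three modes:
  n=1: λ₁ = 1.4π²/1.89² - 2 ≈ 1.868
  n=2: λ₂ = 5.6π²/1.89² - 2 ≈ 13.473
  n=3: λ₃ = 12.6π²/1.89² - 2 ≈ 32.813
Since 1.4π²/1.89² ≈ 3.868 > 2, all λₙ > 0.
The n=1 mode decays slowest → dominates as t → ∞.
Asymptotic: φ ~ c₁ sin(πx/1.89) e^{-λ₁t} with decay rate λ₁ ≈ 1.868.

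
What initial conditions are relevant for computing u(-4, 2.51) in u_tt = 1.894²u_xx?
Domain of dependence: [-8.75394, 0.75394]. Signals travel at speed 1.894, so data within |x - -4| ≤ 1.894·2.51 = 4.75394 can reach the point.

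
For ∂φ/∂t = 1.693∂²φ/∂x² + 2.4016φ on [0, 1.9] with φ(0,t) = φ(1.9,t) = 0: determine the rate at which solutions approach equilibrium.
Eigenvalues: λₙ = 1.693n²π²/1.9² - 2.4016.
First three modes:
  n=1: λ₁ = 1.693π²/1.9² - 2.4016 ≈ 2.227
  n=2: λ₂ = 6.772π²/1.9² - 2.4016 ≈ 16.113
  n=3: λ₃ = 15.237π²/1.9² - 2.4016 ≈ 39.256
Since 1.693π²/1.9² ≈ 4.629 > 2.4016, all λₙ > 0.
The n=1 mode decays slowest → dominates as t → ∞.
Asymptotic: φ ~ c₁ sin(πx/1.9) e^{-λ₁t} with decay rate λ₁ ≈ 2.227.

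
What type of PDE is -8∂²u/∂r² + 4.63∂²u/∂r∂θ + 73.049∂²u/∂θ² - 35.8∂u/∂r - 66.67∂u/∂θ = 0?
With A = -8, B = 4.63, C = 73.049, the discriminant is 2359.0049. This is a hyperbolic PDE.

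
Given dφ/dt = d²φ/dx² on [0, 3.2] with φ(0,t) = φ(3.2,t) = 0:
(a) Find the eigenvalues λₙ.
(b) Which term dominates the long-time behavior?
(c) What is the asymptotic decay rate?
Eigenvalues: λₙ = n²π²/3.2².
First three modes:
  n=1: λ₁ = π²/3.2² ≈ 0.964
  n=2: λ₂ = 4π²/3.2² ≈ 3.855 (4× faster decay)
  n=3: λ₃ = 9π²/3.2² ≈ 8.674 (9× faster decay)
As t → ∞, higher modes decay exponentially faster. The n=1 mode dominates: φ ~ c₁ sin(πx/3.2) e^{-λ₁t}.
Decay rate: λ₁ = π²/3.2² ≈ 0.964.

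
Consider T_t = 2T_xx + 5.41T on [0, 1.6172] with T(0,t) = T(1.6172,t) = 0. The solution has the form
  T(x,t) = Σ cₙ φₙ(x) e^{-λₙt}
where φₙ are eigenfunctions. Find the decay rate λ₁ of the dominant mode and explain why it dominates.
Eigenvalues: λₙ = 2n²π²/1.6172² - 5.41.
First three modes:
  n=1: λ₁ = 2π²/1.6172² - 5.41 ≈ 2.137
  n=2: λ₂ = 8π²/1.6172² - 5.41 ≈ 24.78
  n=3: λ₃ = 18π²/1.6172² - 5.41 ≈ 62.517
Since 2π²/1.6172² ≈ 7.547 > 5.41, all λₙ > 0.
The n=1 mode decays slowest → dominates as t → ∞.
Asymptotic: T ~ c₁ sin(πx/1.6172) e^{-λ₁t} with decay rate λ₁ ≈ 2.137.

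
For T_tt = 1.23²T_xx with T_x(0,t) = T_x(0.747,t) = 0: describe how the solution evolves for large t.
T oscillates about a mean that drifts linearly in t (generically unbounded; no decay). There is no damping, so the nonconstant modes persist as standing waves (energy conserved, no decay). But with Neumann conditions at both ends the constant mode has eigenvalue 0: the spatial mean M(t) of T satisfies M'' = 0, so M(t) = M(0) + M'(0)·t. Unless the initial velocity has zero mean (∫T_t(x,0)dx = 0), the solution grows linearly in t (unbounded, though not exponentially); if it does have zero mean, the solution stays bounded and simply oscillates.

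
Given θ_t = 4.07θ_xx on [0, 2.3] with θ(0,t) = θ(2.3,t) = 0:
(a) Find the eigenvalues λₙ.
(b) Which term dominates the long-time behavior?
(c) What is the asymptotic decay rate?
Eigenvalues: λₙ = 4.07n²π²/2.3².
First three modes:
  n=1: λ₁ = 4.07π²/2.3² ≈ 7.593
  n=2: λ₂ = 16.28π²/2.3² ≈ 30.374 (4× faster decay)
  n=3: λ₃ = 36.63π²/2.3² ≈ 68.341 (9× faster decay)
As t → ∞, higher modes decay exponentially faster. The n=1 mode dominates: θ ~ c₁ sin(πx/2.3) e^{-λ₁t}.
Decay rate: λ₁ = 4.07π²/2.3² ≈ 7.593.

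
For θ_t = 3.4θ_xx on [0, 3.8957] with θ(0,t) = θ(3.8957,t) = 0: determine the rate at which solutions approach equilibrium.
Eigenvalues: λₙ = 3.4n²π²/3.8957².
First three modes:
  n=1: λ₁ = 3.4π²/3.8957² ≈ 2.211
  n=2: λ₂ = 13.6π²/3.8957² ≈ 8.844 (4× faster decay)
  n=3: λ₃ = 30.6π²/3.8957² ≈ 19.9 (9× faster decay)
As t → ∞, higher modes decay exponentially faster. The n=1 mode dominates: θ ~ c₁ sin(πx/3.8957) e^{-λ₁t}.
Decay rate: λ₁ = 3.4π²/3.8957² ≈ 2.211.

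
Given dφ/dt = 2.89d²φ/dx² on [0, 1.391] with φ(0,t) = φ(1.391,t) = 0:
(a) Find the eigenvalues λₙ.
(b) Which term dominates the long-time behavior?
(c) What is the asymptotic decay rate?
Eigenvalues: λₙ = 2.89n²π²/1.391².
First three modes:
  n=1: λ₁ = 2.89π²/1.391² ≈ 14.742
  n=2: λ₂ = 11.56π²/1.391² ≈ 58.966 (4× faster decay)
  n=3: λ₃ = 26.01π²/1.391² ≈ 132.674 (9× faster decay)
As t → ∞, higher modes decay exponentially faster. The n=1 mode dominates: φ ~ c₁ sin(πx/1.391) e^{-λ₁t}.
Decay rate: λ₁ = 2.89π²/1.391² ≈ 14.742.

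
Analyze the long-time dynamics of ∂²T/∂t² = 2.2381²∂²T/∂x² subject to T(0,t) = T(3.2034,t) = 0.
Long-time behavior: T oscillates (no decay). Energy is conserved; the solution oscillates indefinitely as standing waves.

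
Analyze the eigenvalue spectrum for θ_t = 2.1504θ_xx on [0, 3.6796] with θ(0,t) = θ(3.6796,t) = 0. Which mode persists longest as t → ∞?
Eigenvalues: λₙ = 2.1504n²π²/3.6796².
First three modes:
  n=1: λ₁ = 2.1504π²/3.6796² ≈ 1.568
  n=2: λ₂ = 8.6016π²/3.6796² ≈ 6.27 (4× faster decay)
  n=3: λ₃ = 19.3536π²/3.6796² ≈ 14.108 (9× faster decay)
As t → ∞, higher modes decay exponentially faster. The n=1 mode dominates: θ ~ c₁ sin(πx/3.6796) e^{-λ₁t}.
Decay rate: λ₁ = 2.1504π²/3.6796² ≈ 1.568.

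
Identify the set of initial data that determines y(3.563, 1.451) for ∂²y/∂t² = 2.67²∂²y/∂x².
Domain of dependence: [-0.31117, 7.43717]. Signals travel at speed 2.67, so data within |x - 3.563| ≤ 2.67·1.451 = 3.87417 can reach the point.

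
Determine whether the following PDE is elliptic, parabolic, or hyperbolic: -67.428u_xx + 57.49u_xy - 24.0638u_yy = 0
Coefficients: A = -67.428, B = 57.49, C = -24.0638. B² - 4AC = -3185.1955256, which is negative, so the equation is elliptic.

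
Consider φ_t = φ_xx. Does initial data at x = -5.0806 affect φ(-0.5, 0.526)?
Yes, for any finite x. The heat equation has infinite propagation speed, so all initial data affects all points at any t > 0.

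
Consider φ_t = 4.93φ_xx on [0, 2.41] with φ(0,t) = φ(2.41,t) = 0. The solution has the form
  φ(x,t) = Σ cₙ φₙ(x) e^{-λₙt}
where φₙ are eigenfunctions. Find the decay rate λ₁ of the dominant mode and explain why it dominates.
Eigenvalues: λₙ = 4.93n²π²/2.41².
First three modes:
  n=1: λ₁ = 4.93π²/2.41² ≈ 8.377
  n=2: λ₂ = 19.72π²/2.41² ≈ 33.51 (4× faster decay)
  n=3: λ₃ = 44.37π²/2.41² ≈ 75.397 (9× faster decay)
As t → ∞, higher modes decay exponentially faster. The n=1 mode dominates: φ ~ c₁ sin(πx/2.41) e^{-λ₁t}.
Decay rate: λ₁ = 4.93π²/2.41² ≈ 8.377.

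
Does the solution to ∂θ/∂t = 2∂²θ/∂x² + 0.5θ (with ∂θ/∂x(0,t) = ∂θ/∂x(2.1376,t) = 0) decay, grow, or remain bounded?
θ grows unboundedly. With Neumann BCs the constant mode has diffusion eigenvalue 0, so any r > 0 makes it grow like e^(0.5t); solution grows exponentially.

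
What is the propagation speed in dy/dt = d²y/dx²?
Infinite. The heat equation is parabolic, not hyperbolic, so disturbances propagate instantly.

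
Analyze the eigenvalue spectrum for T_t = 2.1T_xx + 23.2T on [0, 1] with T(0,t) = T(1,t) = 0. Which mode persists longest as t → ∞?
Eigenvalues: λₙ = 2.1n²π²/1² - 23.2.
First three modes:
  n=1: λ₁ = 2.1π² - 23.2 ≈ -2.474
  n=2: λ₂ = 8.4π² - 23.2 ≈ 59.705
  n=3: λ₃ = 18.9π² - 23.2 ≈ 163.336
Since 2.1π² ≈ 20.726 < 23.2, λ₁ < 0.
The n=1 mode grows fastest (−λₙ is largest for n=1) → dominates.
Asymptotic: T ~ c₁ sin(πx/1) e^{2.474t} (exponential growth at rate −λ₁ ≈ 2.474).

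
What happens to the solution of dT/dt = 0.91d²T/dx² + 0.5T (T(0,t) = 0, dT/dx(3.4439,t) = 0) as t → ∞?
T grows unboundedly. Reaction dominates diffusion (r=0.5 > κπ²/(4L²)≈0.19); solution grows exponentially.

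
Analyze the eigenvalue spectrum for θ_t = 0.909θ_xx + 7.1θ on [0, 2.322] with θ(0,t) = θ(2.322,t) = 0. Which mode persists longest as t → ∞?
Eigenvalues: λₙ = 0.909n²π²/2.322² - 7.1.
First three modes:
  n=1: λ₁ = 0.909π²/2.322² - 7.1 ≈ -5.436
  n=2: λ₂ = 3.636π²/2.322² - 7.1 ≈ -0.444
  n=3: λ₃ = 8.181π²/2.322² - 7.1 ≈ 7.876
Since 0.909π²/2.322² ≈ 1.664 < 7.1, λ₁ < 0.
The n=1 mode grows fastest (−λₙ is largest for n=1) → dominates.
Asymptotic: θ ~ c₁ sin(πx/2.322) e^{5.436t} (exponential growth at rate −λ₁ ≈ 5.436).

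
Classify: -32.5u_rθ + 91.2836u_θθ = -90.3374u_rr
Rewriting in standard form: 90.3374u_rr - 32.5u_rθ + 91.2836u_θθ = 0. Elliptic (discriminant = -31929.04234656).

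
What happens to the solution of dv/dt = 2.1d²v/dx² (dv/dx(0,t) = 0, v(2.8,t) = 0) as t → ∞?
v → 0. Heat escapes through the Dirichlet boundary.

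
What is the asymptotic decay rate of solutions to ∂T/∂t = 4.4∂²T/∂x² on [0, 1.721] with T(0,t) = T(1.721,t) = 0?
Eigenvalues: λₙ = 4.4n²π²/1.721².
First three modes:
  n=1: λ₁ = 4.4π²/1.721² ≈ 14.662
  n=2: λ₂ = 17.6π²/1.721² ≈ 58.648 (4× faster decay)
  n=3: λ₃ = 39.6π²/1.721² ≈ 131.957 (9× faster decay)
As t → ∞, higher modes decay exponentially faster. The n=1 mode dominates: T ~ c₁ sin(πx/1.721) e^{-λ₁t}.
Decay rate: λ₁ = 4.4π²/1.721² ≈ 14.662.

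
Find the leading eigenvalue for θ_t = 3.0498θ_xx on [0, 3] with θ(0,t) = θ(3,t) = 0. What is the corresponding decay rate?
Eigenvalues: λₙ = 3.0498n²π²/3².
First three modes:
  n=1: λ₁ = 3.0498π²/3² ≈ 3.344
  n=2: λ₂ = 12.1992π²/3² ≈ 13.378 (4× faster decay)
  n=3: λ₃ = 27.4482π²/3² ≈ 30.1 (9× faster decay)
As t → ∞, higher modes decay exponentially faster. The n=1 mode dominates: θ ~ c₁ sin(πx/3) e^{-λ₁t}.
Decay rate: λ₁ = 3.0498π²/3² ≈ 3.344.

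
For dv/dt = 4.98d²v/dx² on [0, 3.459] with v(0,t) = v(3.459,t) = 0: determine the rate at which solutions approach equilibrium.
Eigenvalues: λₙ = 4.98n²π²/3.459².
First three modes:
  n=1: λ₁ = 4.98π²/3.459² ≈ 4.108
  n=2: λ₂ = 19.92π²/3.459² ≈ 16.432 (4× faster decay)
  n=3: λ₃ = 44.82π²/3.459² ≈ 36.972 (9× faster decay)
As t → ∞, higher modes decay exponentially faster. The n=1 mode dominates: v ~ c₁ sin(πx/3.459) e^{-λ₁t}.
Decay rate: λ₁ = 4.98π²/3.459² ≈ 4.108.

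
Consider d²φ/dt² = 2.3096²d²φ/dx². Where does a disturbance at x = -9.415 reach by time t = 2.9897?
Domain of influence: [-16.32001112, -2.50998888]. Data at x = -9.415 spreads outward at speed 2.3096.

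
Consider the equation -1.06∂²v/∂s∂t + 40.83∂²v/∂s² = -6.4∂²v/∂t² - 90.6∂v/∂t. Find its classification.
Rewriting in standard form: 40.83∂²v/∂s² - 1.06∂²v/∂s∂t + 6.4∂²v/∂t² + 90.6∂v/∂t = 0. Elliptic. (A = 40.83, B = -1.06, C = 6.4 gives B² - 4AC = -1044.1244.)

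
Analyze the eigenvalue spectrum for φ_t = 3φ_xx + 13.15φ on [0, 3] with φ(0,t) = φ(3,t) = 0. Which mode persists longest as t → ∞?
Eigenvalues: λₙ = 3n²π²/3² - 13.15.
First three modes:
  n=1: λ₁ = 3π²/3² - 13.15 ≈ -9.86
  n=2: λ₂ = 12π²/3² - 13.15 ≈ 0.009
  n=3: λ₃ = 27π²/3² - 13.15 ≈ 16.459
Since 3π²/3² ≈ 3.29 < 13.15, λ₁ < 0.
The n=1 mode grows fastest (−λₙ is largest for n=1) → dominates.
Asymptotic: φ ~ c₁ sin(πx/3) e^{9.86t} (exponential growth at rate −λ₁ ≈ 9.86).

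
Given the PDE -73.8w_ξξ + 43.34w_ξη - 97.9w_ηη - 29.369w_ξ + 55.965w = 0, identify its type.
The second-order coefficients are A = -73.8, B = 43.34, C = -97.9. Since B² - 4AC = -27021.7244 < 0, this is an elliptic PDE.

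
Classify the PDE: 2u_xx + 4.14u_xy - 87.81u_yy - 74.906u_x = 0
A = 2, B = 4.14, C = -87.81. Discriminant B² - 4AC = 719.6196. Since 719.6196 > 0, hyperbolic.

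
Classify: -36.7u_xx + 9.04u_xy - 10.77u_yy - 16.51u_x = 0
Elliptic (discriminant = -1499.3144).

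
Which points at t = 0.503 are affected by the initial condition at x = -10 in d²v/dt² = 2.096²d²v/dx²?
Domain of influence: [-11.054288, -8.945712]. Data at x = -10 spreads outward at speed 2.096.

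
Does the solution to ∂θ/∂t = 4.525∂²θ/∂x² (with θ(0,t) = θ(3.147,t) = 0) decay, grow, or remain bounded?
θ → 0. Heat diffuses out through both boundaries.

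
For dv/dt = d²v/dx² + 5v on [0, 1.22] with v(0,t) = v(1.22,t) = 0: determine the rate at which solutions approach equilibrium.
Eigenvalues: λₙ = n²π²/1.22² - 5.
First three modes:
  n=1: λ₁ = π²/1.22² - 5 ≈ 1.631
  n=2: λ₂ = 4π²/1.22² - 5 ≈ 21.524
  n=3: λ₃ = 9π²/1.22² - 5 ≈ 54.679
Since π²/1.22² ≈ 6.631 > 5, all λₙ > 0.
The n=1 mode decays slowest → dominates as t → ∞.
Asymptotic: v ~ c₁ sin(πx/1.22) e^{-λ₁t} with decay rate λ₁ ≈ 1.631.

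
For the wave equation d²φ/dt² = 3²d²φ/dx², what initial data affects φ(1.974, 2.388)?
Domain of dependence: [-5.19, 9.138]. Signals travel at speed 3, so data within |x - 1.974| ≤ 3·2.388 = 7.164 can reach the point.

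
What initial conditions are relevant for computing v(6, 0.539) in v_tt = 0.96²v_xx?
Domain of dependence: [5.48256, 6.51744]. Signals travel at speed 0.96, so data within |x - 6| ≤ 0.96·0.539 = 0.51744 can reach the point.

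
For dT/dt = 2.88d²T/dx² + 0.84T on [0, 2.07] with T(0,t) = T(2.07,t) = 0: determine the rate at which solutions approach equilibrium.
Eigenvalues: λₙ = 2.88n²π²/2.07² - 0.84.
First three modes:
  n=1: λ₁ = 2.88π²/2.07² - 0.84 ≈ 5.794
  n=2: λ₂ = 11.52π²/2.07² - 0.84 ≈ 25.695
  n=3: λ₃ = 25.92π²/2.07² - 0.84 ≈ 58.863
Since 2.88π²/2.07² ≈ 6.634 > 0.84, all λₙ > 0.
The n=1 mode decays slowest → dominates as t → ∞.
Asymptotic: T ~ c₁ sin(πx/2.07) e^{-λ₁t} with decay rate λ₁ ≈ 5.794.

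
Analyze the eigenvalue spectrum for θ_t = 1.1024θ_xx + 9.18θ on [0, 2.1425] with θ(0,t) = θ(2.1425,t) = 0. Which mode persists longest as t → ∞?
Eigenvalues: λₙ = 1.1024n²π²/2.1425² - 9.18.
First three modes:
  n=1: λ₁ = 1.1024π²/2.1425² - 9.18 ≈ -6.81
  n=2: λ₂ = 4.4096π²/2.1425² - 9.18 ≈ 0.301
  n=3: λ₃ = 9.9216π²/2.1425² - 9.18 ≈ 12.152
Since 1.1024π²/2.1425² ≈ 2.37 < 9.18, λ₁ < 0.
The n=1 mode grows fastest (−λₙ is largest for n=1) → dominates.
Asymptotic: θ ~ c₁ sin(πx/2.1425) e^{6.81t} (exponential growth at rate −λ₁ ≈ 6.81).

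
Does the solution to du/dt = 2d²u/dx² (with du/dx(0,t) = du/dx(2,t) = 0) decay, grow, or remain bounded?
u → constant (steady state). Heat is conserved (no flux at boundaries); solution approaches the spatial average.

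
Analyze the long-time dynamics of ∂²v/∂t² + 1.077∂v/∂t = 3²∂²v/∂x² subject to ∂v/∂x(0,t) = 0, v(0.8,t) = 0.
Long-time behavior: v → 0. Damping (γ=1.077) dissipates energy; oscillations decay exponentially.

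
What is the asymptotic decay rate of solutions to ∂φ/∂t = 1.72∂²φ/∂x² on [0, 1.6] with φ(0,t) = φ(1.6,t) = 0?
Eigenvalues: λₙ = 1.72n²π²/1.6².
First three modes:
  n=1: λ₁ = 1.72π²/1.6² ≈ 6.631
  n=2: λ₂ = 6.88π²/1.6² ≈ 26.525 (4× faster decay)
  n=3: λ₃ = 15.48π²/1.6² ≈ 59.68 (9× faster decay)
As t → ∞, higher modes decay exponentially faster. The n=1 mode dominates: φ ~ c₁ sin(πx/1.6) e^{-λ₁t}.
Decay rate: λ₁ = 1.72π²/1.6² ≈ 6.631.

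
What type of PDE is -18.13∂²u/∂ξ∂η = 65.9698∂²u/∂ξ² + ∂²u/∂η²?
Rewriting in standard form: -65.9698∂²u/∂ξ² - 18.13∂²u/∂ξ∂η - ∂²u/∂η² = 0. With A = -65.9698, B = -18.13, C = -1, the discriminant is 64.8177. This is a hyperbolic PDE.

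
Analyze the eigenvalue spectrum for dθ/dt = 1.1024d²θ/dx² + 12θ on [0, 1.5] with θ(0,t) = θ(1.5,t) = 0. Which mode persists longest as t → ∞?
Eigenvalues: λₙ = 1.1024n²π²/1.5² - 12.
First three modes:
  n=1: λ₁ = 1.1024π²/1.5² - 12 ≈ -7.164
  n=2: λ₂ = 4.4096π²/1.5² - 12 ≈ 7.343
  n=3: λ₃ = 9.9216π²/1.5² - 12 ≈ 31.521
Since 1.1024π²/1.5² ≈ 4.836 < 12, λ₁ < 0.
The n=1 mode grows fastest (−λₙ is largest for n=1) → dominates.
Asymptotic: θ ~ c₁ sin(πx/1.5) e^{7.164t} (exponential growth at rate −λ₁ ≈ 7.164).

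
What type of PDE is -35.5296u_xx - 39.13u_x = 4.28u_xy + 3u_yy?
Rewriting in standard form: -35.5296u_xx - 4.28u_xy - 3u_yy - 39.13u_x = 0. With A = -35.5296, B = -4.28, C = -3, the discriminant is -408.0368. This is an elliptic PDE.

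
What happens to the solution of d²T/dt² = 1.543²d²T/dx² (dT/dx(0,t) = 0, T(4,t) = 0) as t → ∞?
T oscillates (no decay). Energy is conserved; the solution oscillates indefinitely as standing waves.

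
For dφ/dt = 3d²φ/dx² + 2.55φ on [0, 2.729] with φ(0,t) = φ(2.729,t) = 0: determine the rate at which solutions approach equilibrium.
Eigenvalues: λₙ = 3n²π²/2.729² - 2.55.
First three modes:
  n=1: λ₁ = 3π²/2.729² - 2.55 ≈ 1.426
  n=2: λ₂ = 12π²/2.729² - 2.55 ≈ 13.353
  n=3: λ₃ = 27π²/2.729² - 2.55 ≈ 33.231
Since 3π²/2.729² ≈ 3.976 > 2.55, all λₙ > 0.
The n=1 mode decays slowest → dominates as t → ∞.
Asymptotic: φ ~ c₁ sin(πx/2.729) e^{-λ₁t} with decay rate λ₁ ≈ 1.426.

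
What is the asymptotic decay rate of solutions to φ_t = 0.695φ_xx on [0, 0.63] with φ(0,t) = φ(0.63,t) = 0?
Eigenvalues: λₙ = 0.695n²π²/0.63².
First three modes:
  n=1: λ₁ = 0.695π²/0.63² ≈ 17.282
  n=2: λ₂ = 2.78π²/0.63² ≈ 69.13 (4× faster decay)
  n=3: λ₃ = 6.255π²/0.63² ≈ 155.541 (9× faster decay)
As t → ∞, higher modes decay exponentially faster. The n=1 mode dominates: φ ~ c₁ sin(πx/0.63) e^{-λ₁t}.
Decay rate: λ₁ = 0.695π²/0.63² ≈ 17.282.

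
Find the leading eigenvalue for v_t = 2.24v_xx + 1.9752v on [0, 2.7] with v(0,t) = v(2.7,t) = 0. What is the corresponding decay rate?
Eigenvalues: λₙ = 2.24n²π²/2.7² - 1.9752.
First three modes:
  n=1: λ₁ = 2.24π²/2.7² - 1.9752 ≈ 1.057
  n=2: λ₂ = 8.96π²/2.7² - 1.9752 ≈ 10.155
  n=3: λ₃ = 20.16π²/2.7² - 1.9752 ≈ 25.319
Since 2.24π²/2.7² ≈ 3.033 > 1.9752, all λₙ > 0.
The n=1 mode decays slowest → dominates as t → ∞.
Asymptotic: v ~ c₁ sin(πx/2.7) e^{-λ₁t} with decay rate λ₁ ≈ 1.057.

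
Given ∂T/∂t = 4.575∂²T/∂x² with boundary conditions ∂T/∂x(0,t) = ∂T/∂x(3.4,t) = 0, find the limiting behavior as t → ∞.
T → constant (steady state). Heat is conserved (no flux at boundaries); solution approaches the spatial average.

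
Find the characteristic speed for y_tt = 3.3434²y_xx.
Speed = 3.3434. Information travels along characteristics x = x₀ ± 3.3434t.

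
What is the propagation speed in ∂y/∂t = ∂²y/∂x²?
Infinite. The heat equation is parabolic, not hyperbolic, so disturbances propagate instantly.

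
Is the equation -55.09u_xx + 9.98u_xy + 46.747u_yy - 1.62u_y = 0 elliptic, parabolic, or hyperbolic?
Computing B² - 4AC with A = -55.09, B = 9.98, C = 46.747: discriminant = 10400.76932 (positive). Answer: hyperbolic.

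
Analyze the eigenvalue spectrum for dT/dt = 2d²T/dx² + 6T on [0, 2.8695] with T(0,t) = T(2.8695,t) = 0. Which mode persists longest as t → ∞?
Eigenvalues: λₙ = 2n²π²/2.8695² - 6.
First three modes:
  n=1: λ₁ = 2π²/2.8695² - 6 ≈ -3.603
  n=2: λ₂ = 8π²/2.8695² - 6 ≈ 3.589
  n=3: λ₃ = 18π²/2.8695² - 6 ≈ 15.575
Since 2π²/2.8695² ≈ 2.397 < 6, λ₁ < 0.
The n=1 mode grows fastest (−λₙ is largest for n=1) → dominates.
Asymptotic: T ~ c₁ sin(πx/2.8695) e^{3.603t} (exponential growth at rate −λ₁ ≈ 3.603).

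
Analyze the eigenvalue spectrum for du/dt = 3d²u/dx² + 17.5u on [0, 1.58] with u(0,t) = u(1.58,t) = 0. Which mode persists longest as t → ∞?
Eigenvalues: λₙ = 3n²π²/1.58² - 17.5.
First three modes:
  n=1: λ₁ = 3π²/1.58² - 17.5 ≈ -5.639
  n=2: λ₂ = 12π²/1.58² - 17.5 ≈ 29.942
  n=3: λ₃ = 27π²/1.58² - 17.5 ≈ 89.245
Since 3π²/1.58² ≈ 11.861 < 17.5, λ₁ < 0.
The n=1 mode grows fastest (−λₙ is largest for n=1) → dominates.
Asymptotic: u ~ c₁ sin(πx/1.58) e^{5.639t} (exponential growth at rate −λ₁ ≈ 5.639).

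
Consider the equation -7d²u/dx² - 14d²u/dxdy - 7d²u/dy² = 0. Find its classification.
Parabolic. (A = -7, B = -14, C = -7 gives B² - 4AC = 0.)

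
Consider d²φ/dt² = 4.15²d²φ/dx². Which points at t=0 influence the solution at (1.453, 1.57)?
Domain of dependence: [-5.0625, 7.9685]. Signals travel at speed 4.15, so data within |x - 1.453| ≤ 4.15·1.57 = 6.5155 can reach the point.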